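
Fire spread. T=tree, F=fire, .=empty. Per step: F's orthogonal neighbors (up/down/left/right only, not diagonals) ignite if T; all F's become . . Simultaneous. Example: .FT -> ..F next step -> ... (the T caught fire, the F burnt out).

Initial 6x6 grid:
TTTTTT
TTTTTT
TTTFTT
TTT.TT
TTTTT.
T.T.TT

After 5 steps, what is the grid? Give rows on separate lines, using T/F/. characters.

Step 1: 3 trees catch fire, 1 burn out
  TTTTTT
  TTTFTT
  TTF.FT
  TTT.TT
  TTTTT.
  T.T.TT
Step 2: 7 trees catch fire, 3 burn out
  TTTFTT
  TTF.FT
  TF...F
  TTF.FT
  TTTTT.
  T.T.TT
Step 3: 9 trees catch fire, 7 burn out
  TTF.FT
  TF...F
  F.....
  TF...F
  TTFTF.
  T.T.TT
Step 4: 8 trees catch fire, 9 burn out
  TF...F
  F.....
  ......
  F.....
  TF.F..
  T.F.FT
Step 5: 3 trees catch fire, 8 burn out
  F.....
  ......
  ......
  ......
  F.....
  T....F

F.....
......
......
......
F.....
T....F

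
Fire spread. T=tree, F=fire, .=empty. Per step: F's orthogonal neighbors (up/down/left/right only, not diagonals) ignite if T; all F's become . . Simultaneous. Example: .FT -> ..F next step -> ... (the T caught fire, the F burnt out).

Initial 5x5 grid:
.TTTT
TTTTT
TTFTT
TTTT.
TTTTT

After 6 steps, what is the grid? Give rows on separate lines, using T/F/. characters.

Step 1: 4 trees catch fire, 1 burn out
  .TTTT
  TTFTT
  TF.FT
  TTFT.
  TTTTT
Step 2: 8 trees catch fire, 4 burn out
  .TFTT
  TF.FT
  F...F
  TF.F.
  TTFTT
Step 3: 7 trees catch fire, 8 burn out
  .F.FT
  F...F
  .....
  F....
  TF.FT
Step 4: 3 trees catch fire, 7 burn out
  ....F
  .....
  .....
  .....
  F...F
Step 5: 0 trees catch fire, 3 burn out
  .....
  .....
  .....
  .....
  .....
Step 6: 0 trees catch fire, 0 burn out
  .....
  .....
  .....
  .....
  .....

.....
.....
.....
.....
.....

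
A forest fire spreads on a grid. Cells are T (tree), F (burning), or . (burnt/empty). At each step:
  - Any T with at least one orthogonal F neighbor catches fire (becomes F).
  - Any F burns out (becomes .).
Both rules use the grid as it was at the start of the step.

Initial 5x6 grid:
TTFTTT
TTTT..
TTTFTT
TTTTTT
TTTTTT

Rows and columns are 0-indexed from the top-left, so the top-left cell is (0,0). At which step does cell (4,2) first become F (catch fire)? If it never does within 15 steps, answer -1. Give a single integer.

Step 1: cell (4,2)='T' (+7 fires, +2 burnt)
Step 2: cell (4,2)='T' (+8 fires, +7 burnt)
Step 3: cell (4,2)='F' (+7 fires, +8 burnt)
  -> target ignites at step 3
Step 4: cell (4,2)='.' (+3 fires, +7 burnt)
Step 5: cell (4,2)='.' (+1 fires, +3 burnt)
Step 6: cell (4,2)='.' (+0 fires, +1 burnt)
  fire out at step 6

3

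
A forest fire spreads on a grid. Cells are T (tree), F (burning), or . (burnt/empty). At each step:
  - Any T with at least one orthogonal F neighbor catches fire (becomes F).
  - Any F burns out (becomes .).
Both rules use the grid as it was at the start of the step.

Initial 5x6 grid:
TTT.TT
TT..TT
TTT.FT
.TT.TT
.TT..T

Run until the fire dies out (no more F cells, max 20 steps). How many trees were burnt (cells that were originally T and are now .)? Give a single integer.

Answer: 8

Derivation:
Step 1: +3 fires, +1 burnt (F count now 3)
Step 2: +3 fires, +3 burnt (F count now 3)
Step 3: +2 fires, +3 burnt (F count now 2)
Step 4: +0 fires, +2 burnt (F count now 0)
Fire out after step 4
Initially T: 20, now '.': 18
Total burnt (originally-T cells now '.'): 8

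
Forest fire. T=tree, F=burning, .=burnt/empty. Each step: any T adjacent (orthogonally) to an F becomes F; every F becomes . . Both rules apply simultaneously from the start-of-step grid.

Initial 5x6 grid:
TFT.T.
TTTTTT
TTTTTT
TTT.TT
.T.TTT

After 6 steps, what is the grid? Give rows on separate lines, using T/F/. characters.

Step 1: 3 trees catch fire, 1 burn out
  F.F.T.
  TFTTTT
  TTTTTT
  TTT.TT
  .T.TTT
Step 2: 3 trees catch fire, 3 burn out
  ....T.
  F.FTTT
  TFTTTT
  TTT.TT
  .T.TTT
Step 3: 4 trees catch fire, 3 burn out
  ....T.
  ...FTT
  F.FTTT
  TFT.TT
  .T.TTT
Step 4: 5 trees catch fire, 4 burn out
  ....T.
  ....FT
  ...FTT
  F.F.TT
  .F.TTT
Step 5: 3 trees catch fire, 5 burn out
  ....F.
  .....F
  ....FT
  ....TT
  ...TTT
Step 6: 2 trees catch fire, 3 burn out
  ......
  ......
  .....F
  ....FT
  ...TTT

......
......
.....F
....FT
...TTT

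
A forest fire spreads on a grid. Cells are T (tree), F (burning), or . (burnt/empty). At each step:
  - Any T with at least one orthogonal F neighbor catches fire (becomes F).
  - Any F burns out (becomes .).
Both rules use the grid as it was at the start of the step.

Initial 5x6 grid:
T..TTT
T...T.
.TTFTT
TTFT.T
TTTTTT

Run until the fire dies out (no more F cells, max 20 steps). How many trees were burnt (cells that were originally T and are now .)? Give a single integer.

Step 1: +5 fires, +2 burnt (F count now 5)
Step 2: +6 fires, +5 burnt (F count now 6)
Step 3: +4 fires, +6 burnt (F count now 4)
Step 4: +3 fires, +4 burnt (F count now 3)
Step 5: +0 fires, +3 burnt (F count now 0)
Fire out after step 5
Initially T: 20, now '.': 28
Total burnt (originally-T cells now '.'): 18

Answer: 18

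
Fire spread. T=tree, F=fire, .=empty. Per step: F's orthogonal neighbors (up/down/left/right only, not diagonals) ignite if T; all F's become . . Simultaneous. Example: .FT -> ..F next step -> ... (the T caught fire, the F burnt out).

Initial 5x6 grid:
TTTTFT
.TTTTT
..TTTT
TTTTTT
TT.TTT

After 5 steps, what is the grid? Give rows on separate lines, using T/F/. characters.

Step 1: 3 trees catch fire, 1 burn out
  TTTF.F
  .TTTFT
  ..TTTT
  TTTTTT
  TT.TTT
Step 2: 4 trees catch fire, 3 burn out
  TTF...
  .TTF.F
  ..TTFT
  TTTTTT
  TT.TTT
Step 3: 5 trees catch fire, 4 burn out
  TF....
  .TF...
  ..TF.F
  TTTTFT
  TT.TTT
Step 4: 6 trees catch fire, 5 burn out
  F.....
  .F....
  ..F...
  TTTF.F
  TT.TFT
Step 5: 3 trees catch fire, 6 burn out
  ......
  ......
  ......
  TTF...
  TT.F.F

......
......
......
TTF...
TT.F.F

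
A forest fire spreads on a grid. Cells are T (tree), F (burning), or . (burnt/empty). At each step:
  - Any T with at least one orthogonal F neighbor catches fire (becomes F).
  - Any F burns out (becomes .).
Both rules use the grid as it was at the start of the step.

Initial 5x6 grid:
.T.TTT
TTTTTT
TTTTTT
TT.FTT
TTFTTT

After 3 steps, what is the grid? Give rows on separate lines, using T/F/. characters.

Step 1: 4 trees catch fire, 2 burn out
  .T.TTT
  TTTTTT
  TTTFTT
  TT..FT
  TF.FTT
Step 2: 7 trees catch fire, 4 burn out
  .T.TTT
  TTTFTT
  TTF.FT
  TF...F
  F...FT
Step 3: 7 trees catch fire, 7 burn out
  .T.FTT
  TTF.FT
  TF...F
  F.....
  .....F

.T.FTT
TTF.FT
TF...F
F.....
.....F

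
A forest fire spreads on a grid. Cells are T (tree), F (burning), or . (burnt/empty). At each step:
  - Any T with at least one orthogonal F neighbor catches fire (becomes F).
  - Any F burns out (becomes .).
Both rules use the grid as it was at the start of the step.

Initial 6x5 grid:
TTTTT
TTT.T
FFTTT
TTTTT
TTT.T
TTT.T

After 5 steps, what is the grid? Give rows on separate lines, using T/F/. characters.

Step 1: 5 trees catch fire, 2 burn out
  TTTTT
  FFT.T
  ..FTT
  FFTTT
  TTT.T
  TTT.T
Step 2: 7 trees catch fire, 5 burn out
  FFTTT
  ..F.T
  ...FT
  ..FTT
  FFT.T
  TTT.T
Step 3: 6 trees catch fire, 7 burn out
  ..FTT
  ....T
  ....F
  ...FT
  ..F.T
  FFT.T
Step 4: 4 trees catch fire, 6 burn out
  ...FT
  ....F
  .....
  ....F
  ....T
  ..F.T
Step 5: 2 trees catch fire, 4 burn out
  ....F
  .....
  .....
  .....
  ....F
  ....T

....F
.....
.....
.....
....F
....T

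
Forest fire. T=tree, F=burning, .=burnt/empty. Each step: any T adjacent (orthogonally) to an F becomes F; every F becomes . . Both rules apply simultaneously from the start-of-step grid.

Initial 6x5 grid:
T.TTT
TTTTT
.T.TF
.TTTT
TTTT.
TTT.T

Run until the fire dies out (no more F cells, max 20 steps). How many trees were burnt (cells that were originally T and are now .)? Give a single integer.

Answer: 22

Derivation:
Step 1: +3 fires, +1 burnt (F count now 3)
Step 2: +3 fires, +3 burnt (F count now 3)
Step 3: +4 fires, +3 burnt (F count now 4)
Step 4: +4 fires, +4 burnt (F count now 4)
Step 5: +4 fires, +4 burnt (F count now 4)
Step 6: +3 fires, +4 burnt (F count now 3)
Step 7: +1 fires, +3 burnt (F count now 1)
Step 8: +0 fires, +1 burnt (F count now 0)
Fire out after step 8
Initially T: 23, now '.': 29
Total burnt (originally-T cells now '.'): 22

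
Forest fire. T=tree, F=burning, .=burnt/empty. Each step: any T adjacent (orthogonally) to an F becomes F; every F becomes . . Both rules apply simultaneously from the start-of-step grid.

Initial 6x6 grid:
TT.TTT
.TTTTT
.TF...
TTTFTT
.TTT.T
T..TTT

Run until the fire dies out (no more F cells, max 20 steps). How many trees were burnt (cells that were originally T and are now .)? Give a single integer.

Step 1: +5 fires, +2 burnt (F count now 5)
Step 2: +6 fires, +5 burnt (F count now 6)
Step 3: +7 fires, +6 burnt (F count now 7)
Step 4: +4 fires, +7 burnt (F count now 4)
Step 5: +1 fires, +4 burnt (F count now 1)
Step 6: +0 fires, +1 burnt (F count now 0)
Fire out after step 6
Initially T: 24, now '.': 35
Total burnt (originally-T cells now '.'): 23

Answer: 23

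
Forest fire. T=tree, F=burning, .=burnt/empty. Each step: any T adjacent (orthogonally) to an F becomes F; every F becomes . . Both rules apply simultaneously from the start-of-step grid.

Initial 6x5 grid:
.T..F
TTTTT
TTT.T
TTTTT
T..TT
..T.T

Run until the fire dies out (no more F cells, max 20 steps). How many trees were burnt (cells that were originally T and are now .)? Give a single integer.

Step 1: +1 fires, +1 burnt (F count now 1)
Step 2: +2 fires, +1 burnt (F count now 2)
Step 3: +2 fires, +2 burnt (F count now 2)
Step 4: +4 fires, +2 burnt (F count now 4)
Step 5: +6 fires, +4 burnt (F count now 6)
Step 6: +2 fires, +6 burnt (F count now 2)
Step 7: +1 fires, +2 burnt (F count now 1)
Step 8: +1 fires, +1 burnt (F count now 1)
Step 9: +0 fires, +1 burnt (F count now 0)
Fire out after step 9
Initially T: 20, now '.': 29
Total burnt (originally-T cells now '.'): 19

Answer: 19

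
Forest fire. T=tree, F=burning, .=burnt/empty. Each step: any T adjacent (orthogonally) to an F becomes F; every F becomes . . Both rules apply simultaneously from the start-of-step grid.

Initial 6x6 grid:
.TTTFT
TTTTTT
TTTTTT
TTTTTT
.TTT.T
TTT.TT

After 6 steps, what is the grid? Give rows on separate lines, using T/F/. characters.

Step 1: 3 trees catch fire, 1 burn out
  .TTF.F
  TTTTFT
  TTTTTT
  TTTTTT
  .TTT.T
  TTT.TT
Step 2: 4 trees catch fire, 3 burn out
  .TF...
  TTTF.F
  TTTTFT
  TTTTTT
  .TTT.T
  TTT.TT
Step 3: 5 trees catch fire, 4 burn out
  .F....
  TTF...
  TTTF.F
  TTTTFT
  .TTT.T
  TTT.TT
Step 4: 4 trees catch fire, 5 burn out
  ......
  TF....
  TTF...
  TTTF.F
  .TTT.T
  TTT.TT
Step 5: 5 trees catch fire, 4 burn out
  ......
  F.....
  TF....
  TTF...
  .TTF.F
  TTT.TT
Step 6: 4 trees catch fire, 5 burn out
  ......
  ......
  F.....
  TF....
  .TF...
  TTT.TF

......
......
F.....
TF....
.TF...
TTT.TF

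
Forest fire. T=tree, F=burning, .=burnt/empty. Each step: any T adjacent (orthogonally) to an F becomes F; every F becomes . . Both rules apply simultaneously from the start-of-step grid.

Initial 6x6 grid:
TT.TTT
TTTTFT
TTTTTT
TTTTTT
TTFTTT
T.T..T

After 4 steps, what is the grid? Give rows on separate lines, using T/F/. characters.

Step 1: 8 trees catch fire, 2 burn out
  TT.TFT
  TTTF.F
  TTTTFT
  TTFTTT
  TF.FTT
  T.F..T
Step 2: 11 trees catch fire, 8 burn out
  TT.F.F
  TTF...
  TTFF.F
  TF.FFT
  F...FT
  T....T
Step 3: 6 trees catch fire, 11 burn out
  TT....
  TF....
  TF....
  F....F
  .....F
  F....T
Step 4: 4 trees catch fire, 6 burn out
  TF....
  F.....
  F.....
  ......
  ......
  .....F

TF....
F.....
F.....
......
......
.....F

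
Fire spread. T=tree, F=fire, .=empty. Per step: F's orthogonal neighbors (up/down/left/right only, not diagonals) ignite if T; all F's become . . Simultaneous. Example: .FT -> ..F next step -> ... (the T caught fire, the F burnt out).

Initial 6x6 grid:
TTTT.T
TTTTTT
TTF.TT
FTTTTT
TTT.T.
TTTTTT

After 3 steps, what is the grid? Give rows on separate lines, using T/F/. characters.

Step 1: 6 trees catch fire, 2 burn out
  TTTT.T
  TTFTTT
  FF..TT
  .FFTTT
  FTT.T.
  TTTTTT
Step 2: 8 trees catch fire, 6 burn out
  TTFT.T
  FF.FTT
  ....TT
  ...FTT
  .FF.T.
  FTTTTT
Step 3: 7 trees catch fire, 8 burn out
  FF.F.T
  ....FT
  ....TT
  ....FT
  ....T.
  .FFTTT

FF.F.T
....FT
....TT
....FT
....T.
.FFTTT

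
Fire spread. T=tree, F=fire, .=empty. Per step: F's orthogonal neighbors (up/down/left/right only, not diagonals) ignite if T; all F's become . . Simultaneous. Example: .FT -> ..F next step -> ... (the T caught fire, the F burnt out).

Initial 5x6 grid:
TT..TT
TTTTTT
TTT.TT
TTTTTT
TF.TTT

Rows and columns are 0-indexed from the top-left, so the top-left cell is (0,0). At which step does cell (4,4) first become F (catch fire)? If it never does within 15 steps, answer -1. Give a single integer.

Step 1: cell (4,4)='T' (+2 fires, +1 burnt)
Step 2: cell (4,4)='T' (+3 fires, +2 burnt)
Step 3: cell (4,4)='T' (+4 fires, +3 burnt)
Step 4: cell (4,4)='T' (+5 fires, +4 burnt)
Step 5: cell (4,4)='F' (+5 fires, +5 burnt)
  -> target ignites at step 5
Step 6: cell (4,4)='.' (+3 fires, +5 burnt)
Step 7: cell (4,4)='.' (+2 fires, +3 burnt)
Step 8: cell (4,4)='.' (+1 fires, +2 burnt)
Step 9: cell (4,4)='.' (+0 fires, +1 burnt)
  fire out at step 9

5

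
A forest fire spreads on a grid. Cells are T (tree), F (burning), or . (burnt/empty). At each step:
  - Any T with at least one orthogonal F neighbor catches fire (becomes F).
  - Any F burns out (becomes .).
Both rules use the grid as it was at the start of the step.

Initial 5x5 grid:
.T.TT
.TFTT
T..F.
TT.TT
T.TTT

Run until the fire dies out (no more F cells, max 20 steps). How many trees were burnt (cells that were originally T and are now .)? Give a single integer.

Answer: 11

Derivation:
Step 1: +3 fires, +2 burnt (F count now 3)
Step 2: +5 fires, +3 burnt (F count now 5)
Step 3: +3 fires, +5 burnt (F count now 3)
Step 4: +0 fires, +3 burnt (F count now 0)
Fire out after step 4
Initially T: 15, now '.': 21
Total burnt (originally-T cells now '.'): 11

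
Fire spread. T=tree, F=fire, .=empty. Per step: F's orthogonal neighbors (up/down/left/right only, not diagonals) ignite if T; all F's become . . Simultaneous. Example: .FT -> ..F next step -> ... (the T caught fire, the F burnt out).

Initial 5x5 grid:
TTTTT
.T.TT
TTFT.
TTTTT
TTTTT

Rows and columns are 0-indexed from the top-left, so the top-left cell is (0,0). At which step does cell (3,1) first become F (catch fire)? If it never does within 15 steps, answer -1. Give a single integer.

Step 1: cell (3,1)='T' (+3 fires, +1 burnt)
Step 2: cell (3,1)='F' (+6 fires, +3 burnt)
  -> target ignites at step 2
Step 3: cell (3,1)='.' (+7 fires, +6 burnt)
Step 4: cell (3,1)='.' (+5 fires, +7 burnt)
Step 5: cell (3,1)='.' (+0 fires, +5 burnt)
  fire out at step 5

2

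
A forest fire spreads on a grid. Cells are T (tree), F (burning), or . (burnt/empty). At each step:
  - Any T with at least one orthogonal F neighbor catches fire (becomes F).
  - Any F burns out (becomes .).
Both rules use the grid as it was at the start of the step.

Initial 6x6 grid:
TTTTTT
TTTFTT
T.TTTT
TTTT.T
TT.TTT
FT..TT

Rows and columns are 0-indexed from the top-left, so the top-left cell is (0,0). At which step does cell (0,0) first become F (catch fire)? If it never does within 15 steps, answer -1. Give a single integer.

Step 1: cell (0,0)='T' (+6 fires, +2 burnt)
Step 2: cell (0,0)='T' (+9 fires, +6 burnt)
Step 3: cell (0,0)='T' (+8 fires, +9 burnt)
Step 4: cell (0,0)='F' (+3 fires, +8 burnt)
  -> target ignites at step 4
Step 5: cell (0,0)='.' (+2 fires, +3 burnt)
Step 6: cell (0,0)='.' (+1 fires, +2 burnt)
Step 7: cell (0,0)='.' (+0 fires, +1 burnt)
  fire out at step 7

4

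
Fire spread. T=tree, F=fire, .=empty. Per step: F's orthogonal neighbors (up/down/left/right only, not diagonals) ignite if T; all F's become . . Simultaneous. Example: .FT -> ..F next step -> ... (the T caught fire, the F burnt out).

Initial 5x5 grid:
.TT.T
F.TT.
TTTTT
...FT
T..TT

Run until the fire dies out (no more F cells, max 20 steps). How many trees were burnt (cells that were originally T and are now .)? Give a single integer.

Answer: 12

Derivation:
Step 1: +4 fires, +2 burnt (F count now 4)
Step 2: +5 fires, +4 burnt (F count now 5)
Step 3: +1 fires, +5 burnt (F count now 1)
Step 4: +1 fires, +1 burnt (F count now 1)
Step 5: +1 fires, +1 burnt (F count now 1)
Step 6: +0 fires, +1 burnt (F count now 0)
Fire out after step 6
Initially T: 14, now '.': 23
Total burnt (originally-T cells now '.'): 12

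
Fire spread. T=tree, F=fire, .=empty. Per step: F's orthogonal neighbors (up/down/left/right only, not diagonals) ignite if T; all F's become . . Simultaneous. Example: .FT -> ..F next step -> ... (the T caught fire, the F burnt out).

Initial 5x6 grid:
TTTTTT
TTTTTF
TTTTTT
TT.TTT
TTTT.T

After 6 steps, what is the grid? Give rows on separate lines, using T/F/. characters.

Step 1: 3 trees catch fire, 1 burn out
  TTTTTF
  TTTTF.
  TTTTTF
  TT.TTT
  TTTT.T
Step 2: 4 trees catch fire, 3 burn out
  TTTTF.
  TTTF..
  TTTTF.
  TT.TTF
  TTTT.T
Step 3: 5 trees catch fire, 4 burn out
  TTTF..
  TTF...
  TTTF..
  TT.TF.
  TTTT.F
Step 4: 4 trees catch fire, 5 burn out
  TTF...
  TF....
  TTF...
  TT.F..
  TTTT..
Step 5: 4 trees catch fire, 4 burn out
  TF....
  F.....
  TF....
  TT....
  TTTF..
Step 6: 4 trees catch fire, 4 burn out
  F.....
  ......
  F.....
  TF....
  TTF...

F.....
......
F.....
TF....
TTF...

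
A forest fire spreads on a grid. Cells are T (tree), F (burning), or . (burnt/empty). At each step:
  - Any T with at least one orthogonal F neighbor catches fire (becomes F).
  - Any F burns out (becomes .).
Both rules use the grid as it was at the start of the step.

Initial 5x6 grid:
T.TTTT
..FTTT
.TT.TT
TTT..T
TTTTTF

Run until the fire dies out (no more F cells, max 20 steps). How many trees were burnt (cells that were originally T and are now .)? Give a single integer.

Answer: 20

Derivation:
Step 1: +5 fires, +2 burnt (F count now 5)
Step 2: +6 fires, +5 burnt (F count now 6)
Step 3: +5 fires, +6 burnt (F count now 5)
Step 4: +3 fires, +5 burnt (F count now 3)
Step 5: +1 fires, +3 burnt (F count now 1)
Step 6: +0 fires, +1 burnt (F count now 0)
Fire out after step 6
Initially T: 21, now '.': 29
Total burnt (originally-T cells now '.'): 20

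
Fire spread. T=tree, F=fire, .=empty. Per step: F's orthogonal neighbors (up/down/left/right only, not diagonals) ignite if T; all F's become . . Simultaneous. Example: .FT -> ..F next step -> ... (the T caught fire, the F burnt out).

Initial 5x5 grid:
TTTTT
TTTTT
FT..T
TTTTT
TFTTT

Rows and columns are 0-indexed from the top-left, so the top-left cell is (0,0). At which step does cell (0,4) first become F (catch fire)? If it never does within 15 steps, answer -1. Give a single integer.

Step 1: cell (0,4)='T' (+6 fires, +2 burnt)
Step 2: cell (0,4)='T' (+4 fires, +6 burnt)
Step 3: cell (0,4)='T' (+4 fires, +4 burnt)
Step 4: cell (0,4)='T' (+3 fires, +4 burnt)
Step 5: cell (0,4)='T' (+3 fires, +3 burnt)
Step 6: cell (0,4)='F' (+1 fires, +3 burnt)
  -> target ignites at step 6
Step 7: cell (0,4)='.' (+0 fires, +1 burnt)
  fire out at step 7

6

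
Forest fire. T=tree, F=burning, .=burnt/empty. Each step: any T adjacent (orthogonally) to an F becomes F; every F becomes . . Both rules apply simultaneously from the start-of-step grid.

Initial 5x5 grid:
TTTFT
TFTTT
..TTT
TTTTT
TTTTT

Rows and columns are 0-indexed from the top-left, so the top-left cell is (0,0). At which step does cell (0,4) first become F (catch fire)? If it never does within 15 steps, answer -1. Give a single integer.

Step 1: cell (0,4)='F' (+6 fires, +2 burnt)
  -> target ignites at step 1
Step 2: cell (0,4)='.' (+4 fires, +6 burnt)
Step 3: cell (0,4)='.' (+3 fires, +4 burnt)
Step 4: cell (0,4)='.' (+4 fires, +3 burnt)
Step 5: cell (0,4)='.' (+3 fires, +4 burnt)
Step 6: cell (0,4)='.' (+1 fires, +3 burnt)
Step 7: cell (0,4)='.' (+0 fires, +1 burnt)
  fire out at step 7

1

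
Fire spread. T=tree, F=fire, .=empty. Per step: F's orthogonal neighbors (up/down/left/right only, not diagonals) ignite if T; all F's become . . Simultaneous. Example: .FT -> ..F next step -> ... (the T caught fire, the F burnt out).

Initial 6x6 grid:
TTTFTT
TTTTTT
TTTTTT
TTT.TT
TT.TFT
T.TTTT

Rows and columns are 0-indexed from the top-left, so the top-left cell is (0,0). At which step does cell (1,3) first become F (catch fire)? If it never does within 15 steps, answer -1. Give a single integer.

Step 1: cell (1,3)='F' (+7 fires, +2 burnt)
  -> target ignites at step 1
Step 2: cell (1,3)='.' (+9 fires, +7 burnt)
Step 3: cell (1,3)='.' (+6 fires, +9 burnt)
Step 4: cell (1,3)='.' (+3 fires, +6 burnt)
Step 5: cell (1,3)='.' (+2 fires, +3 burnt)
Step 6: cell (1,3)='.' (+2 fires, +2 burnt)
Step 7: cell (1,3)='.' (+1 fires, +2 burnt)
Step 8: cell (1,3)='.' (+1 fires, +1 burnt)
Step 9: cell (1,3)='.' (+0 fires, +1 burnt)
  fire out at step 9

1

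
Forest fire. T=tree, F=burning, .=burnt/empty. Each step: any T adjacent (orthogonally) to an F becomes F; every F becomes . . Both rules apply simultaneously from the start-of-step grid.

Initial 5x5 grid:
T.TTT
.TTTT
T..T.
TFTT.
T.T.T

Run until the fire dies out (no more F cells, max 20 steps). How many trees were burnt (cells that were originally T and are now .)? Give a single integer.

Answer: 14

Derivation:
Step 1: +2 fires, +1 burnt (F count now 2)
Step 2: +4 fires, +2 burnt (F count now 4)
Step 3: +1 fires, +4 burnt (F count now 1)
Step 4: +1 fires, +1 burnt (F count now 1)
Step 5: +3 fires, +1 burnt (F count now 3)
Step 6: +3 fires, +3 burnt (F count now 3)
Step 7: +0 fires, +3 burnt (F count now 0)
Fire out after step 7
Initially T: 16, now '.': 23
Total burnt (originally-T cells now '.'): 14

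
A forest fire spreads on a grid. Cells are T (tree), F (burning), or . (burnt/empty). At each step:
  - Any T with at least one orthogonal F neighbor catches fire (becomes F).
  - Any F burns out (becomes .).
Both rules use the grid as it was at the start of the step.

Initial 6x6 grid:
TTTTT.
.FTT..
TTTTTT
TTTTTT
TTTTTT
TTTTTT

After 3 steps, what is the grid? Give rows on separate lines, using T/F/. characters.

Step 1: 3 trees catch fire, 1 burn out
  TFTTT.
  ..FT..
  TFTTTT
  TTTTTT
  TTTTTT
  TTTTTT
Step 2: 6 trees catch fire, 3 burn out
  F.FTT.
  ...F..
  F.FTTT
  TFTTTT
  TTTTTT
  TTTTTT
Step 3: 5 trees catch fire, 6 burn out
  ...FT.
  ......
  ...FTT
  F.FTTT
  TFTTTT
  TTTTTT

...FT.
......
...FTT
F.FTTT
TFTTTT
TTTTTT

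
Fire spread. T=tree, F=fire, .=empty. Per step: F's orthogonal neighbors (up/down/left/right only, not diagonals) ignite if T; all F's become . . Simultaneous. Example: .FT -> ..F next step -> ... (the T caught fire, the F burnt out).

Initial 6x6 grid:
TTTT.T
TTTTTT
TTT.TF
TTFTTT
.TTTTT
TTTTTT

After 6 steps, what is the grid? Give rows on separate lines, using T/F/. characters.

Step 1: 7 trees catch fire, 2 burn out
  TTTT.T
  TTTTTF
  TTF.F.
  TF.FTF
  .TFTTT
  TTTTTT
Step 2: 10 trees catch fire, 7 burn out
  TTTT.F
  TTFTF.
  TF....
  F...F.
  .F.FTF
  TTFTTT
Step 3: 8 trees catch fire, 10 burn out
  TTFT..
  TF.F..
  F.....
  ......
  ....F.
  TF.FTF
Step 4: 5 trees catch fire, 8 burn out
  TF.F..
  F.....
  ......
  ......
  ......
  F...F.
Step 5: 1 trees catch fire, 5 burn out
  F.....
  ......
  ......
  ......
  ......
  ......
Step 6: 0 trees catch fire, 1 burn out
  ......
  ......
  ......
  ......
  ......
  ......

......
......
......
......
......
......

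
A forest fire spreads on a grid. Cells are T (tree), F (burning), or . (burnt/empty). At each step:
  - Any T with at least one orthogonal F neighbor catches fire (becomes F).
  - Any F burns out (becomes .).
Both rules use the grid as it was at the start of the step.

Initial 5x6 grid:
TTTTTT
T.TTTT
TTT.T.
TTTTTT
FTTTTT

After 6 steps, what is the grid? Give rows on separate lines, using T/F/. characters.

Step 1: 2 trees catch fire, 1 burn out
  TTTTTT
  T.TTTT
  TTT.T.
  FTTTTT
  .FTTTT
Step 2: 3 trees catch fire, 2 burn out
  TTTTTT
  T.TTTT
  FTT.T.
  .FTTTT
  ..FTTT
Step 3: 4 trees catch fire, 3 burn out
  TTTTTT
  F.TTTT
  .FT.T.
  ..FTTT
  ...FTT
Step 4: 4 trees catch fire, 4 burn out
  FTTTTT
  ..TTTT
  ..F.T.
  ...FTT
  ....FT
Step 5: 4 trees catch fire, 4 burn out
  .FTTTT
  ..FTTT
  ....T.
  ....FT
  .....F
Step 6: 4 trees catch fire, 4 burn out
  ..FTTT
  ...FTT
  ....F.
  .....F
  ......

..FTTT
...FTT
....F.
.....F
......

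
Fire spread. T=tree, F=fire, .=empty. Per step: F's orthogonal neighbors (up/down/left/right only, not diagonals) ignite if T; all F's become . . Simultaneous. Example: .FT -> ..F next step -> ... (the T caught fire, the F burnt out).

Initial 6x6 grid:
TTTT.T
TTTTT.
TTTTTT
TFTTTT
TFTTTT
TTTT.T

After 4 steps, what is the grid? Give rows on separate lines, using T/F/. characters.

Step 1: 6 trees catch fire, 2 burn out
  TTTT.T
  TTTTT.
  TFTTTT
  F.FTTT
  F.FTTT
  TFTT.T
Step 2: 7 trees catch fire, 6 burn out
  TTTT.T
  TFTTT.
  F.FTTT
  ...FTT
  ...FTT
  F.FT.T
Step 3: 7 trees catch fire, 7 burn out
  TFTT.T
  F.FTT.
  ...FTT
  ....FT
  ....FT
  ...F.T
Step 4: 6 trees catch fire, 7 burn out
  F.FT.T
  ...FT.
  ....FT
  .....F
  .....F
  .....T

F.FT.T
...FT.
....FT
.....F
.....F
.....T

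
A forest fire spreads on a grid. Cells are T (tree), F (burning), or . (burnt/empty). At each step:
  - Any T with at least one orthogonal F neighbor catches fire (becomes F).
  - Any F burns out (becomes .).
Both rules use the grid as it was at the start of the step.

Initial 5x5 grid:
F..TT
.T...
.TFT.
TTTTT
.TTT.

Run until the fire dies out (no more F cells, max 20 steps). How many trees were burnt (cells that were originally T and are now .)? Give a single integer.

Step 1: +3 fires, +2 burnt (F count now 3)
Step 2: +4 fires, +3 burnt (F count now 4)
Step 3: +4 fires, +4 burnt (F count now 4)
Step 4: +0 fires, +4 burnt (F count now 0)
Fire out after step 4
Initially T: 13, now '.': 23
Total burnt (originally-T cells now '.'): 11

Answer: 11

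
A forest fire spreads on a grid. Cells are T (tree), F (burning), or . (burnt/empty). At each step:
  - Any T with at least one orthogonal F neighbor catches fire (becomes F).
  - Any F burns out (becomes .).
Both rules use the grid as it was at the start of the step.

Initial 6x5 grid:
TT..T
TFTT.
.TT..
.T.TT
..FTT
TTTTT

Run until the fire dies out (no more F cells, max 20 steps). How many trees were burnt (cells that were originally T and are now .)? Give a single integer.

Step 1: +6 fires, +2 burnt (F count now 6)
Step 2: +8 fires, +6 burnt (F count now 8)
Step 3: +3 fires, +8 burnt (F count now 3)
Step 4: +0 fires, +3 burnt (F count now 0)
Fire out after step 4
Initially T: 18, now '.': 29
Total burnt (originally-T cells now '.'): 17

Answer: 17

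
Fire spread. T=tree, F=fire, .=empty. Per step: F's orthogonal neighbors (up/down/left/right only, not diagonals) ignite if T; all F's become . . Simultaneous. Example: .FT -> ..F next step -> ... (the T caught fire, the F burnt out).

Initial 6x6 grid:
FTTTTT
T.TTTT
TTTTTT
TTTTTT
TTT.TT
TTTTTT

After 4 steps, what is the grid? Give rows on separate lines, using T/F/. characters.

Step 1: 2 trees catch fire, 1 burn out
  .FTTTT
  F.TTTT
  TTTTTT
  TTTTTT
  TTT.TT
  TTTTTT
Step 2: 2 trees catch fire, 2 burn out
  ..FTTT
  ..TTTT
  FTTTTT
  TTTTTT
  TTT.TT
  TTTTTT
Step 3: 4 trees catch fire, 2 burn out
  ...FTT
  ..FTTT
  .FTTTT
  FTTTTT
  TTT.TT
  TTTTTT
Step 4: 5 trees catch fire, 4 burn out
  ....FT
  ...FTT
  ..FTTT
  .FTTTT
  FTT.TT
  TTTTTT

....FT
...FTT
..FTTT
.FTTTT
FTT.TT
TTTTTT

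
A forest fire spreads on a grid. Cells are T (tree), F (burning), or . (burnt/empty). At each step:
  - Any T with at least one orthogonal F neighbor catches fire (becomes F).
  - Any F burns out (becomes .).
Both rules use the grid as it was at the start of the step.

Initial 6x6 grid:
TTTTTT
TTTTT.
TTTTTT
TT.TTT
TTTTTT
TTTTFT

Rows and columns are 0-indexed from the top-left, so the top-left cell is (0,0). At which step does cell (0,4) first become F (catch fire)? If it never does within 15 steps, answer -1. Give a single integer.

Step 1: cell (0,4)='T' (+3 fires, +1 burnt)
Step 2: cell (0,4)='T' (+4 fires, +3 burnt)
Step 3: cell (0,4)='T' (+5 fires, +4 burnt)
Step 4: cell (0,4)='T' (+5 fires, +5 burnt)
Step 5: cell (0,4)='F' (+5 fires, +5 burnt)
  -> target ignites at step 5
Step 6: cell (0,4)='.' (+5 fires, +5 burnt)
Step 7: cell (0,4)='.' (+3 fires, +5 burnt)
Step 8: cell (0,4)='.' (+2 fires, +3 burnt)
Step 9: cell (0,4)='.' (+1 fires, +2 burnt)
Step 10: cell (0,4)='.' (+0 fires, +1 burnt)
  fire out at step 10

5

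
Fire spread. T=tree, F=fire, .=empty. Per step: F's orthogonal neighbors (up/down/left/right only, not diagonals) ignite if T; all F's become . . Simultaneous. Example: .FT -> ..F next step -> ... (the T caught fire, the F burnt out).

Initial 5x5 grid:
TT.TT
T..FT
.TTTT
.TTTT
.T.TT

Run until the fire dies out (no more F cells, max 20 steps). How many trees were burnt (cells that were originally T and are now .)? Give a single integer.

Answer: 14

Derivation:
Step 1: +3 fires, +1 burnt (F count now 3)
Step 2: +4 fires, +3 burnt (F count now 4)
Step 3: +4 fires, +4 burnt (F count now 4)
Step 4: +2 fires, +4 burnt (F count now 2)
Step 5: +1 fires, +2 burnt (F count now 1)
Step 6: +0 fires, +1 burnt (F count now 0)
Fire out after step 6
Initially T: 17, now '.': 22
Total burnt (originally-T cells now '.'): 14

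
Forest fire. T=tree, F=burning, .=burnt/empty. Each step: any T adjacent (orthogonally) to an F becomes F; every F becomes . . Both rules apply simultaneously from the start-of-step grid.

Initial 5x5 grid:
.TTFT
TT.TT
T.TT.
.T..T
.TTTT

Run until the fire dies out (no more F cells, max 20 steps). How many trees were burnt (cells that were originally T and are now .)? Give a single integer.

Step 1: +3 fires, +1 burnt (F count now 3)
Step 2: +3 fires, +3 burnt (F count now 3)
Step 3: +2 fires, +3 burnt (F count now 2)
Step 4: +1 fires, +2 burnt (F count now 1)
Step 5: +1 fires, +1 burnt (F count now 1)
Step 6: +0 fires, +1 burnt (F count now 0)
Fire out after step 6
Initially T: 16, now '.': 19
Total burnt (originally-T cells now '.'): 10

Answer: 10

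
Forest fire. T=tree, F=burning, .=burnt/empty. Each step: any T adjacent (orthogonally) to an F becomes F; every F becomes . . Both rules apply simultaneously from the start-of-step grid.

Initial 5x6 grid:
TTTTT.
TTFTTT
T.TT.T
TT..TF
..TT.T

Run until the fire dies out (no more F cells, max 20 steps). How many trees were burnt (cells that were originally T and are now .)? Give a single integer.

Step 1: +7 fires, +2 burnt (F count now 7)
Step 2: +6 fires, +7 burnt (F count now 6)
Step 3: +3 fires, +6 burnt (F count now 3)
Step 4: +1 fires, +3 burnt (F count now 1)
Step 5: +1 fires, +1 burnt (F count now 1)
Step 6: +0 fires, +1 burnt (F count now 0)
Fire out after step 6
Initially T: 20, now '.': 28
Total burnt (originally-T cells now '.'): 18

Answer: 18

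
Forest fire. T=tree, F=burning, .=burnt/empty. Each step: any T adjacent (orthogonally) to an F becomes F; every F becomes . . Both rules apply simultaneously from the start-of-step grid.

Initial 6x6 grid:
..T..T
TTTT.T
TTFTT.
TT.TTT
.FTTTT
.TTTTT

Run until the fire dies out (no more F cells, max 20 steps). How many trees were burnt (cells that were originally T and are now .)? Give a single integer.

Answer: 23

Derivation:
Step 1: +6 fires, +2 burnt (F count now 6)
Step 2: +9 fires, +6 burnt (F count now 9)
Step 3: +4 fires, +9 burnt (F count now 4)
Step 4: +3 fires, +4 burnt (F count now 3)
Step 5: +1 fires, +3 burnt (F count now 1)
Step 6: +0 fires, +1 burnt (F count now 0)
Fire out after step 6
Initially T: 25, now '.': 34
Total burnt (originally-T cells now '.'): 23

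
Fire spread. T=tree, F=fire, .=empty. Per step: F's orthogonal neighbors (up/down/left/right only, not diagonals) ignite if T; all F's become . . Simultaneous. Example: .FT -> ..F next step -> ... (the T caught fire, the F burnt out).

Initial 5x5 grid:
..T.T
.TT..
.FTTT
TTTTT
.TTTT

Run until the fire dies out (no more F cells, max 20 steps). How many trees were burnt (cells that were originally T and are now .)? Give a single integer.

Answer: 15

Derivation:
Step 1: +3 fires, +1 burnt (F count now 3)
Step 2: +5 fires, +3 burnt (F count now 5)
Step 3: +4 fires, +5 burnt (F count now 4)
Step 4: +2 fires, +4 burnt (F count now 2)
Step 5: +1 fires, +2 burnt (F count now 1)
Step 6: +0 fires, +1 burnt (F count now 0)
Fire out after step 6
Initially T: 16, now '.': 24
Total burnt (originally-T cells now '.'): 15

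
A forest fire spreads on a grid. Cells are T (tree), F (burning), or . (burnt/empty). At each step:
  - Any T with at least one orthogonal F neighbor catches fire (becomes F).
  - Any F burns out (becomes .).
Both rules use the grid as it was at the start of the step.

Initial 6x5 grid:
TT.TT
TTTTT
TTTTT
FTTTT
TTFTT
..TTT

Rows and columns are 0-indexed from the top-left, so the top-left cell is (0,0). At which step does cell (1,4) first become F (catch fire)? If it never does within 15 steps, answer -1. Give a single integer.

Step 1: cell (1,4)='T' (+7 fires, +2 burnt)
Step 2: cell (1,4)='T' (+6 fires, +7 burnt)
Step 3: cell (1,4)='T' (+6 fires, +6 burnt)
Step 4: cell (1,4)='T' (+3 fires, +6 burnt)
Step 5: cell (1,4)='F' (+2 fires, +3 burnt)
  -> target ignites at step 5
Step 6: cell (1,4)='.' (+1 fires, +2 burnt)
Step 7: cell (1,4)='.' (+0 fires, +1 burnt)
  fire out at step 7

5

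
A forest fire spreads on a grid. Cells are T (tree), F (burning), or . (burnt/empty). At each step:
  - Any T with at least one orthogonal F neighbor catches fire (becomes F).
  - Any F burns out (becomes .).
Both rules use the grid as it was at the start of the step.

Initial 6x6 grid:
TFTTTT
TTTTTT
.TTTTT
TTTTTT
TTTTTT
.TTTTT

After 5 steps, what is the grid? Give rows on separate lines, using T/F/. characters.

Step 1: 3 trees catch fire, 1 burn out
  F.FTTT
  TFTTTT
  .TTTTT
  TTTTTT
  TTTTTT
  .TTTTT
Step 2: 4 trees catch fire, 3 burn out
  ...FTT
  F.FTTT
  .FTTTT
  TTTTTT
  TTTTTT
  .TTTTT
Step 3: 4 trees catch fire, 4 burn out
  ....FT
  ...FTT
  ..FTTT
  TFTTTT
  TTTTTT
  .TTTTT
Step 4: 6 trees catch fire, 4 burn out
  .....F
  ....FT
  ...FTT
  F.FTTT
  TFTTTT
  .TTTTT
Step 5: 6 trees catch fire, 6 burn out
  ......
  .....F
  ....FT
  ...FTT
  F.FTTT
  .FTTTT

......
.....F
....FT
...FTT
F.FTTT
.FTTTT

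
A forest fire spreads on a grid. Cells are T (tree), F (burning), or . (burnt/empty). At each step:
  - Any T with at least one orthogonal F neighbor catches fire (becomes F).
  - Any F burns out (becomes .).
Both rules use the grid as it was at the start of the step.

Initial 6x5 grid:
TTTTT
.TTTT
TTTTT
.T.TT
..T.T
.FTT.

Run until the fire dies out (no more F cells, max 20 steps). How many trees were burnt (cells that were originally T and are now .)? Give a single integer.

Answer: 3

Derivation:
Step 1: +1 fires, +1 burnt (F count now 1)
Step 2: +2 fires, +1 burnt (F count now 2)
Step 3: +0 fires, +2 burnt (F count now 0)
Fire out after step 3
Initially T: 21, now '.': 12
Total burnt (originally-T cells now '.'): 3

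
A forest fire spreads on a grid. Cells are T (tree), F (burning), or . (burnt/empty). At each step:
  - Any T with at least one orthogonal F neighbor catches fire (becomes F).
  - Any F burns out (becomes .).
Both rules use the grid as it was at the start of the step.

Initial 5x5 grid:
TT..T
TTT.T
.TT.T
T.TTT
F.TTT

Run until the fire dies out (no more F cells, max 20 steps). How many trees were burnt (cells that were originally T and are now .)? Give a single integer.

Answer: 1

Derivation:
Step 1: +1 fires, +1 burnt (F count now 1)
Step 2: +0 fires, +1 burnt (F count now 0)
Fire out after step 2
Initially T: 17, now '.': 9
Total burnt (originally-T cells now '.'): 1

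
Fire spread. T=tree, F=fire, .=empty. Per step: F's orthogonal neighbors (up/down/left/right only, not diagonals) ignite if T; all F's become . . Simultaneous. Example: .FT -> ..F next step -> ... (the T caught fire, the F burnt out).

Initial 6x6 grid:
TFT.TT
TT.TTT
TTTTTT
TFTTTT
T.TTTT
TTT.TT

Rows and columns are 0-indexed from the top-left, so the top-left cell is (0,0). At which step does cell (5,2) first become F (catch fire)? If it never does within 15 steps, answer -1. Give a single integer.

Step 1: cell (5,2)='T' (+6 fires, +2 burnt)
Step 2: cell (5,2)='T' (+6 fires, +6 burnt)
Step 3: cell (5,2)='F' (+5 fires, +6 burnt)
  -> target ignites at step 3
Step 4: cell (5,2)='.' (+5 fires, +5 burnt)
Step 5: cell (5,2)='.' (+4 fires, +5 burnt)
Step 6: cell (5,2)='.' (+3 fires, +4 burnt)
Step 7: cell (5,2)='.' (+1 fires, +3 burnt)
Step 8: cell (5,2)='.' (+0 fires, +1 burnt)
  fire out at step 8

3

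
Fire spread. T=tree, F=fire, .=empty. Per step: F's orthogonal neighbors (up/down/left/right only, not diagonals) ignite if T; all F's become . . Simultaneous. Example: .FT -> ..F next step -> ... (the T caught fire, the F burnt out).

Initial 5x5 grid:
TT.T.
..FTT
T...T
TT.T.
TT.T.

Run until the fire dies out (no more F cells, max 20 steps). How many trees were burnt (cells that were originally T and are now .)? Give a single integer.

Answer: 4

Derivation:
Step 1: +1 fires, +1 burnt (F count now 1)
Step 2: +2 fires, +1 burnt (F count now 2)
Step 3: +1 fires, +2 burnt (F count now 1)
Step 4: +0 fires, +1 burnt (F count now 0)
Fire out after step 4
Initially T: 13, now '.': 16
Total burnt (originally-T cells now '.'): 4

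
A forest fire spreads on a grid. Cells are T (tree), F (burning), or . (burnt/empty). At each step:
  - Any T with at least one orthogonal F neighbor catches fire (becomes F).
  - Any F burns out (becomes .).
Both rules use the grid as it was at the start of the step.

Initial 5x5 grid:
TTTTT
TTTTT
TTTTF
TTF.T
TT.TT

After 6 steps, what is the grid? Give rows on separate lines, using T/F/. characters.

Step 1: 5 trees catch fire, 2 burn out
  TTTTT
  TTTTF
  TTFF.
  TF..F
  TT.TT
Step 2: 7 trees catch fire, 5 burn out
  TTTTF
  TTFF.
  TF...
  F....
  TF.TF
Step 3: 6 trees catch fire, 7 burn out
  TTFF.
  TF...
  F....
  .....
  F..F.
Step 4: 2 trees catch fire, 6 burn out
  TF...
  F....
  .....
  .....
  .....
Step 5: 1 trees catch fire, 2 burn out
  F....
  .....
  .....
  .....
  .....
Step 6: 0 trees catch fire, 1 burn out
  .....
  .....
  .....
  .....
  .....

.....
.....
.....
.....
.....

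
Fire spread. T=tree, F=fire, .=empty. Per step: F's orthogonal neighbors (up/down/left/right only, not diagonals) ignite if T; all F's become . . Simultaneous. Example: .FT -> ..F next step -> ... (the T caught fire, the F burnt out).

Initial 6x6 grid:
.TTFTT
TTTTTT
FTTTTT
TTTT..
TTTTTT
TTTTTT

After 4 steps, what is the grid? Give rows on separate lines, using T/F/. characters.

Step 1: 6 trees catch fire, 2 burn out
  .TF.FT
  FTTFTT
  .FTTTT
  FTTT..
  TTTTTT
  TTTTTT
Step 2: 9 trees catch fire, 6 burn out
  .F...F
  .FF.FT
  ..FFTT
  .FTT..
  FTTTTT
  TTTTTT
Step 3: 6 trees catch fire, 9 burn out
  ......
  .....F
  ....FT
  ..FF..
  .FTTTT
  FTTTTT
Step 4: 4 trees catch fire, 6 burn out
  ......
  ......
  .....F
  ......
  ..FFTT
  .FTTTT

......
......
.....F
......
..FFTT
.FTTTT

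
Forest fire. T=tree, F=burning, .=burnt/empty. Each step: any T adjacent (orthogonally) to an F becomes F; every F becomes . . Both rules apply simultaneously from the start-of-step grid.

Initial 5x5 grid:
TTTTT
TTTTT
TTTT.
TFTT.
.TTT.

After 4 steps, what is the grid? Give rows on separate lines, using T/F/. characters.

Step 1: 4 trees catch fire, 1 burn out
  TTTTT
  TTTTT
  TFTT.
  F.FT.
  .FTT.
Step 2: 5 trees catch fire, 4 burn out
  TTTTT
  TFTTT
  F.FT.
  ...F.
  ..FT.
Step 3: 5 trees catch fire, 5 burn out
  TFTTT
  F.FTT
  ...F.
  .....
  ...F.
Step 4: 3 trees catch fire, 5 burn out
  F.FTT
  ...FT
  .....
  .....
  .....

F.FTT
...FT
.....
.....
.....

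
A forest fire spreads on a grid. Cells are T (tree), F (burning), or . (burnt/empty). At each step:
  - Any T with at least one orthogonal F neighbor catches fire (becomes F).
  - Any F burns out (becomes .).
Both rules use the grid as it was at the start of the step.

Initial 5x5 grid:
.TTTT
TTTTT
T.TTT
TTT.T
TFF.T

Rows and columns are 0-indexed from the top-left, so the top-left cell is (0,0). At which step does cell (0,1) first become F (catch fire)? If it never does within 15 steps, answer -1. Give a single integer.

Step 1: cell (0,1)='T' (+3 fires, +2 burnt)
Step 2: cell (0,1)='T' (+2 fires, +3 burnt)
Step 3: cell (0,1)='T' (+3 fires, +2 burnt)
Step 4: cell (0,1)='T' (+5 fires, +3 burnt)
Step 5: cell (0,1)='F' (+4 fires, +5 burnt)
  -> target ignites at step 5
Step 6: cell (0,1)='.' (+2 fires, +4 burnt)
Step 7: cell (0,1)='.' (+0 fires, +2 burnt)
  fire out at step 7

5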